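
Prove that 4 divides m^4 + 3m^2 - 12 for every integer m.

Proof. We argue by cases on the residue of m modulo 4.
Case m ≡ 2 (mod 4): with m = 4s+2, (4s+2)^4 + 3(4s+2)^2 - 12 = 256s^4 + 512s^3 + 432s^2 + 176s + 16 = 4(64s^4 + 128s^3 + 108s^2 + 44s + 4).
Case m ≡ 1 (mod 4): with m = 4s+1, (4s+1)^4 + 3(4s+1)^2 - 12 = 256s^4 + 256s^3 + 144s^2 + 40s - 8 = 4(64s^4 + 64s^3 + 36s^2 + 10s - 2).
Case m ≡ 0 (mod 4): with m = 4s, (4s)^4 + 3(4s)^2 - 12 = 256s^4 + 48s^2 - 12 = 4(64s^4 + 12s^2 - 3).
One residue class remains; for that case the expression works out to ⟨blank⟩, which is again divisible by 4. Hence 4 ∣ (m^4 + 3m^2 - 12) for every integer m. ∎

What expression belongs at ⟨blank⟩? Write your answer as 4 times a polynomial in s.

4(64s^4 + 192s^3 + 228s^2 + 126s + 24)

The residues treated are {2, 1, 0}, so the missing case is m ≡ 3 (mod 4); write m = 4s+3.
Then (4s+3)^4 + 3(4s+3)^2 - 12 = 256s^4 + 768s^3 + 912s^2 + 504s + 96 = 4(64s^4 + 192s^3 + 228s^2 + 126s + 24).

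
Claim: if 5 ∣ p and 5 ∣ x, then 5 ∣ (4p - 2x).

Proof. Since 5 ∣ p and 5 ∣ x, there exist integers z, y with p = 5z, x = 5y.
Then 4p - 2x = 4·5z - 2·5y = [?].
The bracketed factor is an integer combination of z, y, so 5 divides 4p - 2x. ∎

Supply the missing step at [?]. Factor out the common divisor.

Pull the common 5 out of every term: 4·5z - 2·5y = 5(-2y + 4z).
-2y + 4z is an integer, which exhibits the divisibility.

5(-2y + 4z)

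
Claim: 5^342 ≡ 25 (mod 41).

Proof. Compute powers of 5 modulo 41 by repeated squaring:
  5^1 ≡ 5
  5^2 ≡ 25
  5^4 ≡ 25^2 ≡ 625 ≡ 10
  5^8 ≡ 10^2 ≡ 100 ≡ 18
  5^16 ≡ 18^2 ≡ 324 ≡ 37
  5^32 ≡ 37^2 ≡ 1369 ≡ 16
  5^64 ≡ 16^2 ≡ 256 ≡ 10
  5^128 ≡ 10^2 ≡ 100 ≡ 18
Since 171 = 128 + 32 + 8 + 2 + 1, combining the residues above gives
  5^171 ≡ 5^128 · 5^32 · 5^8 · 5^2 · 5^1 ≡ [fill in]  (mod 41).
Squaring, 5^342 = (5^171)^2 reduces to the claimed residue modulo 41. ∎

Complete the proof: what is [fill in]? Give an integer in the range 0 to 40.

5^128 · 5^32 · 5^8 · 5^2 · 5^1 ≡ 18 · 16 · 18 · 25 · 5 = 648000.
648000 mod 41 = 36, so 5^171 ≡ 36 (mod 41).

36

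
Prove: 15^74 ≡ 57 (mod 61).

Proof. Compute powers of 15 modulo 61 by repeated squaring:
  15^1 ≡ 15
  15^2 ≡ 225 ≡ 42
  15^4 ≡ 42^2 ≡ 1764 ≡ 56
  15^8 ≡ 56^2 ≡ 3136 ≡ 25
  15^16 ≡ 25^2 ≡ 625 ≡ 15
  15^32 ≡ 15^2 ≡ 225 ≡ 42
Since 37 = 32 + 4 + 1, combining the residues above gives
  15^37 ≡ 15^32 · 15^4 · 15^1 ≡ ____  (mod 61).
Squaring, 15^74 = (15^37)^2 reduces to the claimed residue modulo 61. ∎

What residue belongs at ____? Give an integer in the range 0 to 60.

15^32 · 15^4 · 15^1 ≡ 42 · 56 · 15 = 35280.
35280 mod 61 = 22, so 15^37 ≡ 22 (mod 61).

22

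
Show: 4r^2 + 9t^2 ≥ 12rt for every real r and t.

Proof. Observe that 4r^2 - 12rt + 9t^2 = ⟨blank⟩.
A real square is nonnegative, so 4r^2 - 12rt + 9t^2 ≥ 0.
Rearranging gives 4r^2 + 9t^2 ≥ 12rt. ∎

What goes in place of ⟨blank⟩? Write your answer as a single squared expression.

The leading and trailing coefficients are 2^2 and 3^2, and 12 = 2·2·3, so the trinomial is (2r - 3t)^2.
Hence 4r^2 - 12rt + 9t^2 ≥ 0.

(2r - 3t)^2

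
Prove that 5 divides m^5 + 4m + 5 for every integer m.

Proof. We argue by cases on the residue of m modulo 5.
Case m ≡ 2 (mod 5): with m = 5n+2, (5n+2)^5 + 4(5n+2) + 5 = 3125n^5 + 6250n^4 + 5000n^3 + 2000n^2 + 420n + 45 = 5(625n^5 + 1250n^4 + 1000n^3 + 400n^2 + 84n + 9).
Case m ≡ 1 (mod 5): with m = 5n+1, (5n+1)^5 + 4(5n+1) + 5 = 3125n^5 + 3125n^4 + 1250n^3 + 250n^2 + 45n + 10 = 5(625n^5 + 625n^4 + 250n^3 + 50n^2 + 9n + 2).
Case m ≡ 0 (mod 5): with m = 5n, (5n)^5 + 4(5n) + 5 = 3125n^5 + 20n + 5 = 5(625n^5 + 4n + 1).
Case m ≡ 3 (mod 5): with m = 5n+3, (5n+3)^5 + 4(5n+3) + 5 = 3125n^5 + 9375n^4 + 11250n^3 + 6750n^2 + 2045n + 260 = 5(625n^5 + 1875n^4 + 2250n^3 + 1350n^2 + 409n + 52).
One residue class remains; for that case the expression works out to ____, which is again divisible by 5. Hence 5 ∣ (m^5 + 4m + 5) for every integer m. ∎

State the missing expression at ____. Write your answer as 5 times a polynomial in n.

The residues treated are {2, 1, 0, 3}, so the missing case is m ≡ 4 (mod 5); write m = 5n+4.
Then (5n+4)^5 + 4(5n+4) + 5 = 3125n^5 + 12500n^4 + 20000n^3 + 16000n^2 + 6420n + 1045 = 5(625n^5 + 2500n^4 + 4000n^3 + 3200n^2 + 1284n + 209).

5(625n^5 + 2500n^4 + 4000n^3 + 3200n^2 + 1284n + 209)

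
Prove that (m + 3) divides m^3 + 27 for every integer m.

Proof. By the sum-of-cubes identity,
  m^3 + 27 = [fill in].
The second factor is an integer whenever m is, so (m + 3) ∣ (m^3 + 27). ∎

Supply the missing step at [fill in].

(m + 3)(m^2 - 3m + 9)

a^3 + b^3 = (a + b)(a^2 - ab + b^2). With a = m, b = 3:
m^3 + 27 = (m + 3)(m^2 - 3m + 9).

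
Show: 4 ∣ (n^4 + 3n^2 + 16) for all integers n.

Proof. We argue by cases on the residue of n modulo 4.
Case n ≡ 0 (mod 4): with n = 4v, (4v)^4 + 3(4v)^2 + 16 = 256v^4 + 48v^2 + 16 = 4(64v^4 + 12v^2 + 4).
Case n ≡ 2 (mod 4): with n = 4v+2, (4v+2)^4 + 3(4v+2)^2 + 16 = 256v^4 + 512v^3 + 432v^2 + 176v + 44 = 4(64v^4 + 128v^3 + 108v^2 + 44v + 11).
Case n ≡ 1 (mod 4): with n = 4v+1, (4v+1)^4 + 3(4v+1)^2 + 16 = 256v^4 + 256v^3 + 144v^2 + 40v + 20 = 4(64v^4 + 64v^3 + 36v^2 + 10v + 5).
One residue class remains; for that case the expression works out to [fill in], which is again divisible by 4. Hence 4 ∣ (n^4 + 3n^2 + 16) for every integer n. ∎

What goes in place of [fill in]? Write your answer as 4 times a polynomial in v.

4(64v^4 + 192v^3 + 228v^2 + 126v + 31)

Only n ≡ 3 (mod 4) is unaccounted for. Put n = 4v+3:
(4v+3)^4 + 3(4v+3)^2 + 16 expands to 256v^4 + 768v^3 + 912v^2 + 504v + 124,
and factoring out 4 leaves 4(64v^4 + 192v^3 + 228v^2 + 126v + 31).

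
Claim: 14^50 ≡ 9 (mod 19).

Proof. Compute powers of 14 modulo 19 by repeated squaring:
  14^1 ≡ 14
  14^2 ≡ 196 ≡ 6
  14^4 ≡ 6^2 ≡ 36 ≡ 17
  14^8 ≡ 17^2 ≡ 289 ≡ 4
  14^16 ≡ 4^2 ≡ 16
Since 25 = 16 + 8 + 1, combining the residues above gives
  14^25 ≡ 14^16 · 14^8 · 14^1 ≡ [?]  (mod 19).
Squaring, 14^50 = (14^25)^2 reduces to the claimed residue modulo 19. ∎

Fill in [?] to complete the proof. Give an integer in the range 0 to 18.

3

Multiply the listed residues: 16 · 4 · 14 = 64 → 896.
Reducing modulo 19: 896 = 47·19 + 3, so 14^25 ≡ 3.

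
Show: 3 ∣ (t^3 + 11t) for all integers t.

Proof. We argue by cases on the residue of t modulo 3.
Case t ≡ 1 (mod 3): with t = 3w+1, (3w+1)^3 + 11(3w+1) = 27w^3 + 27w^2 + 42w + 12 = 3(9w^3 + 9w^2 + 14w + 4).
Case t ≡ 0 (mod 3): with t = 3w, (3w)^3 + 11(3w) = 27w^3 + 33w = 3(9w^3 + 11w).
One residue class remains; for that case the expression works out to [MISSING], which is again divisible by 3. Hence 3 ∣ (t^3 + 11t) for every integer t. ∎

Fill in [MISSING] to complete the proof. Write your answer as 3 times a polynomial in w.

3(9w^3 + 18w^2 + 23w + 10)

Only t ≡ 2 (mod 3) is unaccounted for. Put t = 3w+2:
(3w+2)^3 + 11(3w+2) expands to 27w^3 + 54w^2 + 69w + 30,
and factoring out 3 leaves 3(9w^3 + 18w^2 + 23w + 10).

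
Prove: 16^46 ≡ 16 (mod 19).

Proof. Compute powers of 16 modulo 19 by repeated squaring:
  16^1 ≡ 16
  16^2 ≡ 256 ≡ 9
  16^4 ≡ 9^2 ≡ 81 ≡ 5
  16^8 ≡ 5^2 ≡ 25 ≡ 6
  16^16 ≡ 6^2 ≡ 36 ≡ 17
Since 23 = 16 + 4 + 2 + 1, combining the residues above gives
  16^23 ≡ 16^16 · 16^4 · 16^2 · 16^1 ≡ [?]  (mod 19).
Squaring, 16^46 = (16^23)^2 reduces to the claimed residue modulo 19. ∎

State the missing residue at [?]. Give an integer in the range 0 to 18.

4

16^16 · 16^4 · 16^2 · 16^1 ≡ 17 · 5 · 9 · 16 = 12240.
12240 mod 19 = 4, so 16^23 ≡ 4 (mod 19).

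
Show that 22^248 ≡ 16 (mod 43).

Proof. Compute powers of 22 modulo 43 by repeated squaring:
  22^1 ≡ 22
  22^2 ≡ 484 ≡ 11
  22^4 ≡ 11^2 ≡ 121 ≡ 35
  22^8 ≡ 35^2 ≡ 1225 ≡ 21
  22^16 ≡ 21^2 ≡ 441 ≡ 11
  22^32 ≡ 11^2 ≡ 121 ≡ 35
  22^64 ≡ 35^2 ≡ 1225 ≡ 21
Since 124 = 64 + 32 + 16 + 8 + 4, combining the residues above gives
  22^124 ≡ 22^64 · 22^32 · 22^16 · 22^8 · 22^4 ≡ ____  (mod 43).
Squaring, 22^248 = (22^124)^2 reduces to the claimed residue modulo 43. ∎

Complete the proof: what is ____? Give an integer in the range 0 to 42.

Multiply the listed residues: 21 · 35 · 11 · 21 · 35 = 735 → 8085 → 169785 → 5942475.
Reducing modulo 43: 5942475 = 138197·43 + 4, so 22^124 ≡ 4.

4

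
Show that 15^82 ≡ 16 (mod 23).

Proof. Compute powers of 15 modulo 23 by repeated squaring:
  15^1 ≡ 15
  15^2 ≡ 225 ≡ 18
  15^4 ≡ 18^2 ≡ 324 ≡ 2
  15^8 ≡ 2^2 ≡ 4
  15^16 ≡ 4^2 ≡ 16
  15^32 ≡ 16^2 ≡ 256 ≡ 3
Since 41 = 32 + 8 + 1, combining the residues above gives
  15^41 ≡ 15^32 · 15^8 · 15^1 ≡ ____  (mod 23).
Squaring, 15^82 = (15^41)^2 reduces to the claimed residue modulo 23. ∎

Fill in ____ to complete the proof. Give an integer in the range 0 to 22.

15^32 · 15^8 · 15^1 ≡ 3 · 4 · 15 = 180.
180 mod 23 = 19, so 15^41 ≡ 19 (mod 23).

19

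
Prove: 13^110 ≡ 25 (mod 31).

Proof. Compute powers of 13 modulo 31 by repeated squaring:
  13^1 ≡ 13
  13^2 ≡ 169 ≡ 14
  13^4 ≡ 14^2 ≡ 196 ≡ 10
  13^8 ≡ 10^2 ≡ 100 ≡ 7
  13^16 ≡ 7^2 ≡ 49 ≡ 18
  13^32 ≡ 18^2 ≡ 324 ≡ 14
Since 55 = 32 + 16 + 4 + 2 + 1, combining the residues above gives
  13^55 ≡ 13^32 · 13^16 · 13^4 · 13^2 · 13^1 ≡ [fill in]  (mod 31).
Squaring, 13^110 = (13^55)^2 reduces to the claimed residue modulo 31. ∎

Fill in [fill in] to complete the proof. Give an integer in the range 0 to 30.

13^32 · 13^16 · 13^4 · 13^2 · 13^1 ≡ 14 · 18 · 10 · 14 · 13 = 458640.
458640 mod 31 = 26, so 13^55 ≡ 26 (mod 31).

26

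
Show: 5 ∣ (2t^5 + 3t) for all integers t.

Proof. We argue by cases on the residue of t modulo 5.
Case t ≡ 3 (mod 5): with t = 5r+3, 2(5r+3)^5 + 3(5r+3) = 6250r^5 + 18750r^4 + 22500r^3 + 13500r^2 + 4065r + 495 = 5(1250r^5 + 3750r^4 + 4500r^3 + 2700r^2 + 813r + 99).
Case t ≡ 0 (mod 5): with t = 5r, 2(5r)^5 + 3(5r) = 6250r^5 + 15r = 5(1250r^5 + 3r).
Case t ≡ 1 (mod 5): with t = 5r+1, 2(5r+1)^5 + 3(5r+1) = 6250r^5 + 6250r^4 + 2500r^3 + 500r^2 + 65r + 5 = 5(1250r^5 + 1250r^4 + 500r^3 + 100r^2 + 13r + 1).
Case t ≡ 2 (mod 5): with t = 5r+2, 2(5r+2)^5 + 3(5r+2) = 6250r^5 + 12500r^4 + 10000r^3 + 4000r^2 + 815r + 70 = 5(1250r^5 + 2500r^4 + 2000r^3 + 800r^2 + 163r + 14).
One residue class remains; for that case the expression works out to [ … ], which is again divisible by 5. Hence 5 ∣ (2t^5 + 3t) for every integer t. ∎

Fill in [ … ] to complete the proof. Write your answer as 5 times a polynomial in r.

The residues treated are {3, 0, 1, 2}, so the missing case is t ≡ 4 (mod 5); write t = 5r+4.
Then 2(5r+4)^5 + 3(5r+4) = 6250r^5 + 25000r^4 + 40000r^3 + 32000r^2 + 12815r + 2060 = 5(1250r^5 + 5000r^4 + 8000r^3 + 6400r^2 + 2563r + 412).

5(1250r^5 + 5000r^4 + 8000r^3 + 6400r^2 + 2563r + 412)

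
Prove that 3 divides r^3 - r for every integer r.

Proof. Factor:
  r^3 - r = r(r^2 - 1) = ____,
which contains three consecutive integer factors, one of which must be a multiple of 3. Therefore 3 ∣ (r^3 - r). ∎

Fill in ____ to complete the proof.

(r - 1)r(r + 1)

r(r^2 - 1) = r(r - 1)(r + 1) = (r - 1)r(r + 1).
These three factors are consecutive integers, so their product is divisible by 3.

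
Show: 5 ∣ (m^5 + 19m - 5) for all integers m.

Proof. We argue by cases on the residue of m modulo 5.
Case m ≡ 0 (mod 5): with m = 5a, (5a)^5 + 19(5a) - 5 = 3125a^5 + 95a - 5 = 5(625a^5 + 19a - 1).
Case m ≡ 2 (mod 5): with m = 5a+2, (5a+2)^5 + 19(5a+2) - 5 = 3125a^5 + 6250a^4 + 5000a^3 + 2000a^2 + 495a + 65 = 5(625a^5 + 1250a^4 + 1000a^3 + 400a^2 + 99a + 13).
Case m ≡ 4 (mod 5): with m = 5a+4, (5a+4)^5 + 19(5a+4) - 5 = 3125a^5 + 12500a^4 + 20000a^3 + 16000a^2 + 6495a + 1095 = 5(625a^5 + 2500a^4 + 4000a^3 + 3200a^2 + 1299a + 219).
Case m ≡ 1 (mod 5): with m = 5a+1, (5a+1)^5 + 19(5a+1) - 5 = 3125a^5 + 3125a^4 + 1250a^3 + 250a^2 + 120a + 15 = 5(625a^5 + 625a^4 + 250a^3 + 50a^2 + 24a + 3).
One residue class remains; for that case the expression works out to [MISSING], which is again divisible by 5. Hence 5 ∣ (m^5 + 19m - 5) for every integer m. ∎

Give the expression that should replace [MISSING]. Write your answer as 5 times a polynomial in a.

The residues treated are {0, 2, 4, 1}, so the missing case is m ≡ 3 (mod 5); write m = 5a+3.
Then (5a+3)^5 + 19(5a+3) - 5 = 3125a^5 + 9375a^4 + 11250a^3 + 6750a^2 + 2120a + 295 = 5(625a^5 + 1875a^4 + 2250a^3 + 1350a^2 + 424a + 59).

5(625a^5 + 1875a^4 + 2250a^3 + 1350a^2 + 424a + 59)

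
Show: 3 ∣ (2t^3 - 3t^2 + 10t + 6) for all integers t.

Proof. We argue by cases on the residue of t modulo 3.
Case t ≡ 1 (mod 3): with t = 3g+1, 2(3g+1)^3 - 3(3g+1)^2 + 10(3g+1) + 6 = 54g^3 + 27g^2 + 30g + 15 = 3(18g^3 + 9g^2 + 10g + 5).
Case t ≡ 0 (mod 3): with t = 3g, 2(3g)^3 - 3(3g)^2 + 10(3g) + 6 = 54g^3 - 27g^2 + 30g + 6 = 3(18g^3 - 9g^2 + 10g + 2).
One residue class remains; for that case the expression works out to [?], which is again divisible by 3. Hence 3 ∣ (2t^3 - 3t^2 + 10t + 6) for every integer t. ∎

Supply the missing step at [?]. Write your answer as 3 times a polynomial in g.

Only t ≡ 2 (mod 3) is unaccounted for. Put t = 3g+2:
2(3g+2)^3 - 3(3g+2)^2 + 10(3g+2) + 6 expands to 54g^3 + 81g^2 + 66g + 30,
and factoring out 3 leaves 3(18g^3 + 27g^2 + 22g + 10).

3(18g^3 + 27g^2 + 22g + 10)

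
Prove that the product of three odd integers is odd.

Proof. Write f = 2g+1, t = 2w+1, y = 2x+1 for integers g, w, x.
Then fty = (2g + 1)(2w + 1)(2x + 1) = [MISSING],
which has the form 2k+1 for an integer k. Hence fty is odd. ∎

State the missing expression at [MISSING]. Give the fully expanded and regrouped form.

Expanding: (2g + 1)(2w + 1)(2x + 1) = 8gwx + 4gw + 4gx + 2g + 4wx + 2w + 2x + 1.
Every term except the constant is even, so this is 2(4gwx + 2gw + 2gx + g + 2wx + w + x) + 1,
and 4gwx + 2gw + 2gx + g + 2wx + w + x ∈ ℤ gives the required form.

2(4gwx + 2gw + 2gx + g + 2wx + w + x) + 1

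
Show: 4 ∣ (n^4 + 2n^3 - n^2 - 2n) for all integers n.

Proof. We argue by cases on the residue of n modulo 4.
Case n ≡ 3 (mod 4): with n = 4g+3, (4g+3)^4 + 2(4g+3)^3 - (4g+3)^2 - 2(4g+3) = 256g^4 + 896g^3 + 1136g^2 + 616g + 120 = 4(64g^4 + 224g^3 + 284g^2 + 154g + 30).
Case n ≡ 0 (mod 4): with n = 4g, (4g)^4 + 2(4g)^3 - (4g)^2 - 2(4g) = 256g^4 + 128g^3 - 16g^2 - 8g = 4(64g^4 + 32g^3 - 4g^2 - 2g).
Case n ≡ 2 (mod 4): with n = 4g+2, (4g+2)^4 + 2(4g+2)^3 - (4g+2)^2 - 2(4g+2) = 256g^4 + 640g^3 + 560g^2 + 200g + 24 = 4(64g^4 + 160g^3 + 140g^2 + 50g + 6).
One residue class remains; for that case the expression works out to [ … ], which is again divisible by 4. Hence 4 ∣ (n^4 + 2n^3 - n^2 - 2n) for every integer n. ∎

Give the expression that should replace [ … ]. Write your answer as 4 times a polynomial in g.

4(64g^4 + 96g^3 + 44g^2 + 6g)

Only n ≡ 1 (mod 4) is unaccounted for. Put n = 4g+1:
(4g+1)^4 + 2(4g+1)^3 - (4g+1)^2 - 2(4g+1) expands to 256g^4 + 384g^3 + 176g^2 + 24g,
and factoring out 4 leaves 4(64g^4 + 96g^3 + 44g^2 + 6g).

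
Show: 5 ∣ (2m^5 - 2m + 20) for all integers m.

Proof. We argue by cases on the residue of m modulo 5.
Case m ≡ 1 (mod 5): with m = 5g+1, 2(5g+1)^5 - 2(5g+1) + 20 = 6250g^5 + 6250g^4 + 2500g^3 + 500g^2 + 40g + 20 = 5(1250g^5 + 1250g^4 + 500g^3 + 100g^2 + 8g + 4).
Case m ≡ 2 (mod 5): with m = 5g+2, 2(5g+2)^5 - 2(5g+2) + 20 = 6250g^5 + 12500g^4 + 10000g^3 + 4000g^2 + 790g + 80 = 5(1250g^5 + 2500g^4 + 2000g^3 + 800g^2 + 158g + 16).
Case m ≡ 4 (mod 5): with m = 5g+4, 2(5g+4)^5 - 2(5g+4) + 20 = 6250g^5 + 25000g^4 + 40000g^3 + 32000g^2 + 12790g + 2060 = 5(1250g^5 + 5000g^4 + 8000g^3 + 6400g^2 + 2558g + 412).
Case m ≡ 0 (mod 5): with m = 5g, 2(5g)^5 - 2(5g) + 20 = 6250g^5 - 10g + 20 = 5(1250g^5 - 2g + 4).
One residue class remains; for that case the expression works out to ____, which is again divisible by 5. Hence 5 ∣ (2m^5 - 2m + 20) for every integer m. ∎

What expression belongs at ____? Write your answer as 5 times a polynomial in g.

Only m ≡ 3 (mod 5) is unaccounted for. Put m = 5g+3:
2(5g+3)^5 - 2(5g+3) + 20 expands to 6250g^5 + 18750g^4 + 22500g^3 + 13500g^2 + 4040g + 500,
and factoring out 5 leaves 5(1250g^5 + 3750g^4 + 4500g^3 + 2700g^2 + 808g + 100).

5(1250g^5 + 3750g^4 + 4500g^3 + 2700g^2 + 808g + 100)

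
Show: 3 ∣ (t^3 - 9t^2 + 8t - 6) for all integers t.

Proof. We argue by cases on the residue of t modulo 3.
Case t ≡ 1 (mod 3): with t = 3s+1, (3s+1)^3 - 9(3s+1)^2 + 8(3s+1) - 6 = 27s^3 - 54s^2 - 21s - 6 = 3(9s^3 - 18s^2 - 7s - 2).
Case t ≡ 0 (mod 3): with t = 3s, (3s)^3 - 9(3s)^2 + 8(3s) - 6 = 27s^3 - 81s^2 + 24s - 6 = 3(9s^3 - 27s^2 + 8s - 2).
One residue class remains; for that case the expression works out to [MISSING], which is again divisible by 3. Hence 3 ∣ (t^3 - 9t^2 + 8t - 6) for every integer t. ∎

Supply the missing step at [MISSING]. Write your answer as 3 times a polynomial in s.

The residues treated are {1, 0}, so the missing case is t ≡ 2 (mod 3); write t = 3s+2.
Then (3s+2)^3 - 9(3s+2)^2 + 8(3s+2) - 6 = 27s^3 - 27s^2 - 48s - 18 = 3(9s^3 - 9s^2 - 16s - 6).

3(9s^3 - 9s^2 - 16s - 6)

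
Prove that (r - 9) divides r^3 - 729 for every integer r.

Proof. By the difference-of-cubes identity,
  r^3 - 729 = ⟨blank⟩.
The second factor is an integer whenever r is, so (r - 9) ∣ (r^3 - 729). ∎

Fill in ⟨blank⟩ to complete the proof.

(r - 9)(r^2 + 9r + 81)

Polynomial division of r^3 - 729 by r - 9 leaves remainder 0 and quotient r^2 + 9r + 81.
Hence r^3 - 729 = (r - 9)(r^2 + 9r + 81).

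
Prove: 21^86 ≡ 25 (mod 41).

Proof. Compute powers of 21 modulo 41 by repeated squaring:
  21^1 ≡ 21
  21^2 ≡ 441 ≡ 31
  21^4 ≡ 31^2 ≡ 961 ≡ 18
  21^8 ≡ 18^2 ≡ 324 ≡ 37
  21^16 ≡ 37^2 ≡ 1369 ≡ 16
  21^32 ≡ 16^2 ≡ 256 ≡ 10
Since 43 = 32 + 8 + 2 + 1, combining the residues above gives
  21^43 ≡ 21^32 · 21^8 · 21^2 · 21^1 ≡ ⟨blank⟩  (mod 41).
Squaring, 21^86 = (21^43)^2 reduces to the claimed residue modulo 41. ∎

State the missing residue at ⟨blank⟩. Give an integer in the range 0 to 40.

36

21^32 · 21^8 · 21^2 · 21^1 ≡ 10 · 37 · 31 · 21 = 240870.
240870 mod 41 = 36, so 21^43 ≡ 36 (mod 41).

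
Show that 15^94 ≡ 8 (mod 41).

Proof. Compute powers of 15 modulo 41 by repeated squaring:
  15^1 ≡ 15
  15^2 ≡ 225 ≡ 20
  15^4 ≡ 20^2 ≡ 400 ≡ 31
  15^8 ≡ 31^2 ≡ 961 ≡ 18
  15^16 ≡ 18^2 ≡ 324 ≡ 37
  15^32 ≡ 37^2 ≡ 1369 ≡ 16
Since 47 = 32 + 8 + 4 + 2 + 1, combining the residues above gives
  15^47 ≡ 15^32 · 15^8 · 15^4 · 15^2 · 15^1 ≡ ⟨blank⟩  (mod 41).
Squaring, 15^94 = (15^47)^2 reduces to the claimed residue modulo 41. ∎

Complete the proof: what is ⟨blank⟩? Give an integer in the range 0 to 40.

Multiply the listed residues: 16 · 18 · 31 · 20 · 15 = 288 → 8928 → 178560 → 2678400.
Reducing modulo 41: 2678400 = 65326·41 + 34, so 15^47 ≡ 34.

34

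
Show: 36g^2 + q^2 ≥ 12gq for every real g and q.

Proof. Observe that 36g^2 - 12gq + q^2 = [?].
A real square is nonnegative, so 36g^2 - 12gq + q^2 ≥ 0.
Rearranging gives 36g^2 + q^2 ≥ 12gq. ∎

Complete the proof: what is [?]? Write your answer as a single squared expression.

(6g - q)^2

The leading and trailing coefficients are 6^2 and 1^2, and 12 = 2·6·1, so the trinomial is (6g - q)^2.
Hence 36g^2 - 12gq + q^2 ≥ 0.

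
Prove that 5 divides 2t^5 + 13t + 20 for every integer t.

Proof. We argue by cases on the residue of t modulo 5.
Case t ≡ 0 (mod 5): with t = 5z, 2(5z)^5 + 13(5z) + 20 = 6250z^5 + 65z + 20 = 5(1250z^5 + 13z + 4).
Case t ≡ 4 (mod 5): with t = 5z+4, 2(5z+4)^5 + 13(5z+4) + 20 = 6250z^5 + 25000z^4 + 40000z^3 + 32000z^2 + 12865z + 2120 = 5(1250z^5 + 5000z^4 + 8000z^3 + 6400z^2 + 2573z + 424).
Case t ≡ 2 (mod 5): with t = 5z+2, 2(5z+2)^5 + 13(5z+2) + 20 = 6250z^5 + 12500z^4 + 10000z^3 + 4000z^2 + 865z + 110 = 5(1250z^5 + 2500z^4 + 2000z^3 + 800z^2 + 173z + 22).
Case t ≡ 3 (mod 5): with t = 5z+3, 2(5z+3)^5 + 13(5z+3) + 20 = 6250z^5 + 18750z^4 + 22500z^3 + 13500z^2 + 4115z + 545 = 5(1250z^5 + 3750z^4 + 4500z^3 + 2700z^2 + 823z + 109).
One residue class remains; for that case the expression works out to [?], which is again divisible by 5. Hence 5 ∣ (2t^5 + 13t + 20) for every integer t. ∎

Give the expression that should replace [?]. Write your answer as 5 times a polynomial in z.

Only t ≡ 1 (mod 5) is unaccounted for. Put t = 5z+1:
2(5z+1)^5 + 13(5z+1) + 20 expands to 6250z^5 + 6250z^4 + 2500z^3 + 500z^2 + 115z + 35,
and factoring out 5 leaves 5(1250z^5 + 1250z^4 + 500z^3 + 100z^2 + 23z + 7).

5(1250z^5 + 1250z^4 + 500z^3 + 100z^2 + 23z + 7)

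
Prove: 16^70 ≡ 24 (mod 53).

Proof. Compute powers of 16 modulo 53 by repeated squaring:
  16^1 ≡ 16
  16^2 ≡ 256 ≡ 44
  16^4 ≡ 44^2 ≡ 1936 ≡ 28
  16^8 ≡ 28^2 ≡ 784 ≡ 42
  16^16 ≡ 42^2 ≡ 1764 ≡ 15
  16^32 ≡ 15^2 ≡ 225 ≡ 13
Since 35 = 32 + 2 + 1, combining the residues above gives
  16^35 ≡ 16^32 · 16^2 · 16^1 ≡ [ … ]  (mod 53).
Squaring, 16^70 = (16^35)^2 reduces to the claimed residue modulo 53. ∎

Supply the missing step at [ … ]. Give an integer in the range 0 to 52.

16^32 · 16^2 · 16^1 ≡ 13 · 44 · 16 = 9152.
9152 mod 53 = 36, so 16^35 ≡ 36 (mod 53).

36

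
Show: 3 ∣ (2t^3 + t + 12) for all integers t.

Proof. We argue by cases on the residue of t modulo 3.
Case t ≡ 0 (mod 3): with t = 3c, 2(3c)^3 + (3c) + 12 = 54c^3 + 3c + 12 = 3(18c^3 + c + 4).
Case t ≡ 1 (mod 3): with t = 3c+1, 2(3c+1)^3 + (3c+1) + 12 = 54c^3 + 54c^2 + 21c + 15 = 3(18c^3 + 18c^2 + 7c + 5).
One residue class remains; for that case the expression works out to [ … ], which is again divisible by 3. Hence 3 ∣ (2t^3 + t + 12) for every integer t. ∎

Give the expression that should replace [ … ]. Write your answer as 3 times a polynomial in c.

3(18c^3 + 36c^2 + 25c + 10)

The residues treated are {0, 1}, so the missing case is t ≡ 2 (mod 3); write t = 3c+2.
Then 2(3c+2)^3 + (3c+2) + 12 = 54c^3 + 108c^2 + 75c + 30 = 3(18c^3 + 36c^2 + 25c + 10).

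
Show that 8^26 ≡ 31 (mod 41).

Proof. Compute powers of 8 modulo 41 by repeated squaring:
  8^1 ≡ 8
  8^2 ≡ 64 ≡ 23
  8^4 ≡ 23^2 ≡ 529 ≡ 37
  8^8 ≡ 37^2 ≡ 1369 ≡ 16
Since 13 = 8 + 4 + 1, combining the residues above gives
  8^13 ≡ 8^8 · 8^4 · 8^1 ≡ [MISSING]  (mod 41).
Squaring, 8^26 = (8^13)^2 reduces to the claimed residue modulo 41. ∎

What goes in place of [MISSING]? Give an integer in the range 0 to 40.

21

Multiply the listed residues: 16 · 37 · 8 = 592 → 4736.
Reducing modulo 41: 4736 = 115·41 + 21, so 8^13 ≡ 21.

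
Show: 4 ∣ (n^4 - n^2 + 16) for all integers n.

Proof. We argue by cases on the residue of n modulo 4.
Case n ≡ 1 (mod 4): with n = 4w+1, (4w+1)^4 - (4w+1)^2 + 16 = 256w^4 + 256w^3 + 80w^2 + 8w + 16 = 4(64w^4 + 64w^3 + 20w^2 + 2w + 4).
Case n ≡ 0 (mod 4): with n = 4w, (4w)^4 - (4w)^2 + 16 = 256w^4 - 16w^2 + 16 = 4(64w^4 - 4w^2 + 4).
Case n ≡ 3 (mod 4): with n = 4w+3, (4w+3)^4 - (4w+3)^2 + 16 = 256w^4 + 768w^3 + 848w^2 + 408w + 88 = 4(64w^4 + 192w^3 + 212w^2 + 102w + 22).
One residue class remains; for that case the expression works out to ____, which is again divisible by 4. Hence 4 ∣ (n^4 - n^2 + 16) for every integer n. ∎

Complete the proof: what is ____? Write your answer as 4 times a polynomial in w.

4(64w^4 + 128w^3 + 92w^2 + 28w + 7)

The residues treated are {1, 0, 3}, so the missing case is n ≡ 2 (mod 4); write n = 4w+2.
Then (4w+2)^4 - (4w+2)^2 + 16 = 256w^4 + 512w^3 + 368w^2 + 112w + 28 = 4(64w^4 + 128w^3 + 92w^2 + 28w + 7).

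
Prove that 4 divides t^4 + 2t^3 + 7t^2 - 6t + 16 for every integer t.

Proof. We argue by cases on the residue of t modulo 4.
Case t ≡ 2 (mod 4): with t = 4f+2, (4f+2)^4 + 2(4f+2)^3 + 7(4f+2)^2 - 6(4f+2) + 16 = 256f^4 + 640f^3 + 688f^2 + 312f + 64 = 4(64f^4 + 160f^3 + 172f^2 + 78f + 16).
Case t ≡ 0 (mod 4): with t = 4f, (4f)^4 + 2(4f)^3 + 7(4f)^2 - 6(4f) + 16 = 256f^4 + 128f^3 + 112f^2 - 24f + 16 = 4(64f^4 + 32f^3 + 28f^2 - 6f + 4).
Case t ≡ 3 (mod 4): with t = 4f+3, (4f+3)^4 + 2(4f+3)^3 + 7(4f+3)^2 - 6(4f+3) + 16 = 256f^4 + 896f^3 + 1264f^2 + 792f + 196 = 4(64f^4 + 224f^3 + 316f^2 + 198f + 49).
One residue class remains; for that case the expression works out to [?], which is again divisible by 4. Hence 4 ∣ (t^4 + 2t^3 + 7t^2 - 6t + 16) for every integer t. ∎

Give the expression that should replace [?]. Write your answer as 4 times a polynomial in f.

4(64f^4 + 96f^3 + 76f^2 + 18f + 5)

Only t ≡ 1 (mod 4) is unaccounted for. Put t = 4f+1:
(4f+1)^4 + 2(4f+1)^3 + 7(4f+1)^2 - 6(4f+1) + 16 expands to 256f^4 + 384f^3 + 304f^2 + 72f + 20,
and factoring out 4 leaves 4(64f^4 + 96f^3 + 76f^2 + 18f + 5).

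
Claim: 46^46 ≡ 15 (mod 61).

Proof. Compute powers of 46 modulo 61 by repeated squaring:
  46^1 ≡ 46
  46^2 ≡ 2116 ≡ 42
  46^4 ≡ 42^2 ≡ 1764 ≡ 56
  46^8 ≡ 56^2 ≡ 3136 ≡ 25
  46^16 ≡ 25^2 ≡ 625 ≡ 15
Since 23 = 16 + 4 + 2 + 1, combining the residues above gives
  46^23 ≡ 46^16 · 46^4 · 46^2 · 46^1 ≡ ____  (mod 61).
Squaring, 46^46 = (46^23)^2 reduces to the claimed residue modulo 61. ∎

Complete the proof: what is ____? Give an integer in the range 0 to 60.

36

Multiply the listed residues: 15 · 56 · 42 · 46 = 840 → 35280 → 1622880.
Reducing modulo 61: 1622880 = 26604·61 + 36, so 46^23 ≡ 36.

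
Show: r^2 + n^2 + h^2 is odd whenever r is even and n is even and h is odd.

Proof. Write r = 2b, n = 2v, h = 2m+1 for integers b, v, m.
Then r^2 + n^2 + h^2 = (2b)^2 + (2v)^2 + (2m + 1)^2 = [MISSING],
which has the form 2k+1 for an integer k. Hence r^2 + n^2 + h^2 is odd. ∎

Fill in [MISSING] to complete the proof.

2(2b^2 + 2m^2 + 2m + 2v^2) + 1

(2b)^2 + (2v)^2 + (2m + 1)^2 = 4b^2 + 4m^2 + 4m + 4v^2 + 1
= 2(2b^2 + 2m^2 + 2m + 2v^2) + 1.
Since 2b^2 + 2m^2 + 2m + 2v^2 is an integer, the sum of squares is of the form 2k+1 for an integer k.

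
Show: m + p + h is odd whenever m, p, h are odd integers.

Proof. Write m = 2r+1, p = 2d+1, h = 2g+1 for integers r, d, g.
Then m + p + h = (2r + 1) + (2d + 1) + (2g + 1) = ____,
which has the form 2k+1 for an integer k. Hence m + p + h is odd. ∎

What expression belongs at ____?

2(d + g + r + 1) + 1

Expanding: (2r + 1) + (2d + 1) + (2g + 1) = 2d + 2g + 2r + 3.
Every term except the constant is even, so this is 2(d + g + r + 1) + 1,
and d + g + r + 1 ∈ ℤ gives the required form.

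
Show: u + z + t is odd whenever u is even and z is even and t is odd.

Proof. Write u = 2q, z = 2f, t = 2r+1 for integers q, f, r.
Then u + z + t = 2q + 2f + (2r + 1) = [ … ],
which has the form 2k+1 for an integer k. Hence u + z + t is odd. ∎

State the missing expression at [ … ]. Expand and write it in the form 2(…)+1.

Expanding: 2q + 2f + (2r + 1) = 2f + 2q + 2r + 1.
Every term except the constant is even, so this is 2(f + q + r) + 1,
and f + q + r ∈ ℤ gives the required form.

2(f + q + r) + 1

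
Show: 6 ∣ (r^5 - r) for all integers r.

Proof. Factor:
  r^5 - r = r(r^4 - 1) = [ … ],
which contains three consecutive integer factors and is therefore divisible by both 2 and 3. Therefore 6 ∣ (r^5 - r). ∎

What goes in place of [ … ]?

r^4 - 1 = (r^2 - 1)(r^2 + 1), and r^2 - 1 = (r-1)(r+1).
So r(r^4 - 1) = (r - 1)r(r + 1)(r^2 + 1).

(r - 1)r(r + 1)(r^2 + 1)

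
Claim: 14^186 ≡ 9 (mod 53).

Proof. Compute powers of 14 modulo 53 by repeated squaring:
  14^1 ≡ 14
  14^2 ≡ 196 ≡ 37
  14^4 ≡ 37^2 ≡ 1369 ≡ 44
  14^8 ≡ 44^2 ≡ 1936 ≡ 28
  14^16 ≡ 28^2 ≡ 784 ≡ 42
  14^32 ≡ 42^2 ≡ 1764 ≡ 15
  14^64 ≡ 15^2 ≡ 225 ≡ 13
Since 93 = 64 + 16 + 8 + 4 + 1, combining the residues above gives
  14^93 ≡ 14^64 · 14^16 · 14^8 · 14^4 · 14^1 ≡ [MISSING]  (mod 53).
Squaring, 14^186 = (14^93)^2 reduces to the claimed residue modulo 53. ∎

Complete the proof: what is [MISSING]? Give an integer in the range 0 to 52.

14^64 · 14^16 · 14^8 · 14^4 · 14^1 ≡ 13 · 42 · 28 · 44 · 14 = 9417408.
9417408 mod 53 = 50, so 14^93 ≡ 50 (mod 53).

50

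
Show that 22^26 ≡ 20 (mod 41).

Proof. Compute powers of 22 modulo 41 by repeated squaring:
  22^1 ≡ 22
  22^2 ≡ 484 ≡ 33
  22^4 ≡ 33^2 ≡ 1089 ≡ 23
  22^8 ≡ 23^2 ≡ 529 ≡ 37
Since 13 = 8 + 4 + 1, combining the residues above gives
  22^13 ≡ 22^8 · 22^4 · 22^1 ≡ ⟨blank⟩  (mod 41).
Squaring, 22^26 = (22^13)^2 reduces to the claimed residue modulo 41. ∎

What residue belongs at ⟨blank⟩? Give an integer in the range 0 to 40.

Multiply the listed residues: 37 · 23 · 22 = 851 → 18722.
Reducing modulo 41: 18722 = 456·41 + 26, so 22^13 ≡ 26.

26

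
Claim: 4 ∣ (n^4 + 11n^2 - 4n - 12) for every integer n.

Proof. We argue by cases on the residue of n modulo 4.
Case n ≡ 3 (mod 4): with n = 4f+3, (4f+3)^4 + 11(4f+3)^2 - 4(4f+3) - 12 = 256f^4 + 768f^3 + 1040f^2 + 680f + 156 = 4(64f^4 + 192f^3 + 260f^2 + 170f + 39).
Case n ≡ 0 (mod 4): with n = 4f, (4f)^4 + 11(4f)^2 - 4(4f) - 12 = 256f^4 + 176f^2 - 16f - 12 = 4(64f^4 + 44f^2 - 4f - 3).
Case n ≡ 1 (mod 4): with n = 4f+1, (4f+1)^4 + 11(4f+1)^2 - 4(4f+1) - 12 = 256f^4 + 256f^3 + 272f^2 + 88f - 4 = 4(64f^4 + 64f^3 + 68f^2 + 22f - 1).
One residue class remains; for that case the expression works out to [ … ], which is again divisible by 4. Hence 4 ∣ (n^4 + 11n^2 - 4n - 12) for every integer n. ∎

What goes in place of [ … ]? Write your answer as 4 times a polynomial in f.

The residues treated are {3, 0, 1}, so the missing case is n ≡ 2 (mod 4); write n = 4f+2.
Then (4f+2)^4 + 11(4f+2)^2 - 4(4f+2) - 12 = 256f^4 + 512f^3 + 560f^2 + 288f + 40 = 4(64f^4 + 128f^3 + 140f^2 + 72f + 10).

4(64f^4 + 128f^3 + 140f^2 + 72f + 10)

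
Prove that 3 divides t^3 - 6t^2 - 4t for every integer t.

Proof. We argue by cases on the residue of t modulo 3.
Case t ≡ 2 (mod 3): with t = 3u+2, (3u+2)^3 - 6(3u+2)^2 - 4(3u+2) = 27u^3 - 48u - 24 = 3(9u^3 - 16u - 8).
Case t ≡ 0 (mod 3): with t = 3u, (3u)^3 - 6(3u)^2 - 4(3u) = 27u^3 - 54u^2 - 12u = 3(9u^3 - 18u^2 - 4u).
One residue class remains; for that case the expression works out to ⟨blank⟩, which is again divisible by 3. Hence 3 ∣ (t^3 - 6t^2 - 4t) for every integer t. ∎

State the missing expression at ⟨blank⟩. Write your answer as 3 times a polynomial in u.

The residues treated are {2, 0}, so the missing case is t ≡ 1 (mod 3); write t = 3u+1.
Then (3u+1)^3 - 6(3u+1)^2 - 4(3u+1) = 27u^3 - 27u^2 - 39u - 9 = 3(9u^3 - 9u^2 - 13u - 3).

3(9u^3 - 9u^2 - 13u - 3)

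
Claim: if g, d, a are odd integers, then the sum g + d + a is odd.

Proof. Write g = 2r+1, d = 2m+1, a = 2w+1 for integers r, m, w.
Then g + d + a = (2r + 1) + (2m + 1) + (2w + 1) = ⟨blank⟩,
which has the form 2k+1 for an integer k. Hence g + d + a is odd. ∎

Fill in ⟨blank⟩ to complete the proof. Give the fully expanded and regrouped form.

2(m + r + w + 1) + 1

Expanding: (2r + 1) + (2m + 1) + (2w + 1) = 2m + 2r + 2w + 3.
Every term except the constant is even, so this is 2(m + r + w + 1) + 1,
and m + r + w + 1 ∈ ℤ gives the required form.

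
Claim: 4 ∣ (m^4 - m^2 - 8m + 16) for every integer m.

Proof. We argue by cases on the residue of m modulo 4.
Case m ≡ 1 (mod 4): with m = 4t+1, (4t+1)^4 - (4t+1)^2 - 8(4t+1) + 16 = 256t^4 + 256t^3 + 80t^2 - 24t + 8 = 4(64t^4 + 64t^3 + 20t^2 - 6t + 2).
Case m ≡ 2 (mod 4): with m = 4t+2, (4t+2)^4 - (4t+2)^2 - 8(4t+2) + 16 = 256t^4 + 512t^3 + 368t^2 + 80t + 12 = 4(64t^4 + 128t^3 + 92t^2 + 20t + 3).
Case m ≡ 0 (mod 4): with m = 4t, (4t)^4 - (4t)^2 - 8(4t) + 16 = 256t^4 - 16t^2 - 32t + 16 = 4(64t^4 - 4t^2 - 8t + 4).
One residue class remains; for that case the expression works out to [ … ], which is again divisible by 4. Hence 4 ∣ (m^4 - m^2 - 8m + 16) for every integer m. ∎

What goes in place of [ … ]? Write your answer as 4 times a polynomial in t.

4(64t^4 + 192t^3 + 212t^2 + 94t + 16)

The residues treated are {1, 2, 0}, so the missing case is m ≡ 3 (mod 4); write m = 4t+3.
Then (4t+3)^4 - (4t+3)^2 - 8(4t+3) + 16 = 256t^4 + 768t^3 + 848t^2 + 376t + 64 = 4(64t^4 + 192t^3 + 212t^2 + 94t + 16).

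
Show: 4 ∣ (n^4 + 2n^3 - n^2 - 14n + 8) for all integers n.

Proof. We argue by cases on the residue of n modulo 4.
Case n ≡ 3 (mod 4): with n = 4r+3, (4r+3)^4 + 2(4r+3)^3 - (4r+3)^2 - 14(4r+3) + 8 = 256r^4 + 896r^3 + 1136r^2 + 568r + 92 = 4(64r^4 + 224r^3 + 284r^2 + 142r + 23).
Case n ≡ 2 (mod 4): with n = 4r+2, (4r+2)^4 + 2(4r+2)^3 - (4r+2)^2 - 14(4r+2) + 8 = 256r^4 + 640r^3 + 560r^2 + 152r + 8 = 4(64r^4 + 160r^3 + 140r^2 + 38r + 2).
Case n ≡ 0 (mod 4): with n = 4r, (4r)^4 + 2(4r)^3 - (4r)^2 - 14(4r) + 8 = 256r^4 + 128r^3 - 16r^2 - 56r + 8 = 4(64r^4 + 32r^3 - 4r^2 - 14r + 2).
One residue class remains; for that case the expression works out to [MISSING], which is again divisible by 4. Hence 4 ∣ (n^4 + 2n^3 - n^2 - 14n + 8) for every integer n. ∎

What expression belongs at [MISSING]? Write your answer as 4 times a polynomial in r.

4(64r^4 + 96r^3 + 44r^2 - 6r - 1)

Only n ≡ 1 (mod 4) is unaccounted for. Put n = 4r+1:
(4r+1)^4 + 2(4r+1)^3 - (4r+1)^2 - 14(4r+1) + 8 expands to 256r^4 + 384r^3 + 176r^2 - 24r - 4,
and factoring out 4 leaves 4(64r^4 + 96r^3 + 44r^2 - 6r - 1).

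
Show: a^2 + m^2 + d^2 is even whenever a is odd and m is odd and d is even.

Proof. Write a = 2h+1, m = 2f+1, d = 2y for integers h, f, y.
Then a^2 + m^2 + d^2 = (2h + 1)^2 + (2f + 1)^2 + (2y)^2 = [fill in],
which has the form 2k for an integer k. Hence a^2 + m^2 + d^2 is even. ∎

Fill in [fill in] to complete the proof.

Expanding: (2h + 1)^2 + (2f + 1)^2 + (2y)^2 = 4f^2 + 4f + 4h^2 + 4h + 4y^2 + 2.
Every term is even; pulling out the factor of 2 gives 2(2f^2 + 2f + 2h^2 + 2h + 2y^2 + 1).

2(2f^2 + 2f + 2h^2 + 2h + 2y^2 + 1)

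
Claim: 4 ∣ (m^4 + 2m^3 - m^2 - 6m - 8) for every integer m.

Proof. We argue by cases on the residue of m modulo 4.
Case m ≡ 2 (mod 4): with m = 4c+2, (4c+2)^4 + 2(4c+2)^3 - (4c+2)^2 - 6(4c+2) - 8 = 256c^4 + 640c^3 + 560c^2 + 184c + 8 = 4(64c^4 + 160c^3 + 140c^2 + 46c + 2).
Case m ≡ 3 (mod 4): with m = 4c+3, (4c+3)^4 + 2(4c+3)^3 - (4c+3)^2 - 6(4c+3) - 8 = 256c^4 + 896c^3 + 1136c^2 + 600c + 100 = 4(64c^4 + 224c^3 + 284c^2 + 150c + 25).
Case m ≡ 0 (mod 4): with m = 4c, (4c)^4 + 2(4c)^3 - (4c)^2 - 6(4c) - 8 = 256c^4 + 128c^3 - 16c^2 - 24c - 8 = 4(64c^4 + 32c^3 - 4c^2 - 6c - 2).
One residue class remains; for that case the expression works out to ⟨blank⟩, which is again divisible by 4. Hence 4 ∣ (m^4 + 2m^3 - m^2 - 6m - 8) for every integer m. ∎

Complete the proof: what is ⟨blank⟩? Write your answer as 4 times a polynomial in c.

4(64c^4 + 96c^3 + 44c^2 + 2c - 3)

Only m ≡ 1 (mod 4) is unaccounted for. Put m = 4c+1:
(4c+1)^4 + 2(4c+1)^3 - (4c+1)^2 - 6(4c+1) - 8 expands to 256c^4 + 384c^3 + 176c^2 + 8c - 12,
and factoring out 4 leaves 4(64c^4 + 96c^3 + 44c^2 + 2c - 3).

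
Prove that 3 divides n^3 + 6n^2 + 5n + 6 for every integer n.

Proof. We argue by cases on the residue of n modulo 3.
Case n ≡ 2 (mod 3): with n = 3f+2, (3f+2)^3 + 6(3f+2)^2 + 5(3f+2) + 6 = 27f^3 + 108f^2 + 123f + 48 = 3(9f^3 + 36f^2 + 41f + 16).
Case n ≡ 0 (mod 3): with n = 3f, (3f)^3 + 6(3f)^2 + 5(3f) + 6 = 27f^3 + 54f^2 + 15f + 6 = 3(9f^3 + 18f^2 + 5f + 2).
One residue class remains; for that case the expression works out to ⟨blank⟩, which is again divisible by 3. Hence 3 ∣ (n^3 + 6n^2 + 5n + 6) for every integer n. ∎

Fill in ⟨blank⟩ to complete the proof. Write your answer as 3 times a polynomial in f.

3(9f^3 + 27f^2 + 20f + 6)

The residues treated are {2, 0}, so the missing case is n ≡ 1 (mod 3); write n = 3f+1.
Then (3f+1)^3 + 6(3f+1)^2 + 5(3f+1) + 6 = 27f^3 + 81f^2 + 60f + 18 = 3(9f^3 + 27f^2 + 20f + 6).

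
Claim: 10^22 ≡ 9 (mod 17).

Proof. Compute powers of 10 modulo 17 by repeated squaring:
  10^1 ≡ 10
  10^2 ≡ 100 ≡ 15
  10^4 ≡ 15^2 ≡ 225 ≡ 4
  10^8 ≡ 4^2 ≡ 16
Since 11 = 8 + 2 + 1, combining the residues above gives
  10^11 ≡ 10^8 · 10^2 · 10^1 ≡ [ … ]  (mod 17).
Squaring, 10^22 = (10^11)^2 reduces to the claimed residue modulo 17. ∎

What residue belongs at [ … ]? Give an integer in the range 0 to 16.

10^8 · 10^2 · 10^1 ≡ 16 · 15 · 10 = 2400.
2400 mod 17 = 3, so 10^11 ≡ 3 (mod 17).

3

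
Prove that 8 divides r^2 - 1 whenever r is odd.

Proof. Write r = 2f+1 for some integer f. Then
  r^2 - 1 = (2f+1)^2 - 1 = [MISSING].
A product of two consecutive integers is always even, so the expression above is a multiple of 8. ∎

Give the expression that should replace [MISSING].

(2f+1)^2 - 1 = 4f^2 + 4f + 1 - 1 = 4f^2 + 4f = 4f(f+1).
Since f and f+1 are consecutive, f(f+1) is even, and 4·(even) is a multiple of 8.

4f(f + 1)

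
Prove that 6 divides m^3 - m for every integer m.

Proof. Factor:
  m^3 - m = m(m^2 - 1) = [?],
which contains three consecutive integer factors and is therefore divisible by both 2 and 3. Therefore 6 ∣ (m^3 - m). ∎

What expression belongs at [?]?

m(m^2 - 1) = m(m - 1)(m + 1) = (m - 1)m(m + 1).
These three factors are consecutive integers, so their product is divisible by 6.

(m - 1)m(m + 1)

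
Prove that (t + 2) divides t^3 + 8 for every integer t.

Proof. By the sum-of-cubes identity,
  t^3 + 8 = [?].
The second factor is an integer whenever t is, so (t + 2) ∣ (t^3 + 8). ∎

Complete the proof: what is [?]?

(t + 2)(t^2 - 2t + 4)

Polynomial division of t^3 + 8 by t + 2 leaves remainder 0 and quotient t^2 - 2t + 4.
Hence t^3 + 8 = (t + 2)(t^2 - 2t + 4).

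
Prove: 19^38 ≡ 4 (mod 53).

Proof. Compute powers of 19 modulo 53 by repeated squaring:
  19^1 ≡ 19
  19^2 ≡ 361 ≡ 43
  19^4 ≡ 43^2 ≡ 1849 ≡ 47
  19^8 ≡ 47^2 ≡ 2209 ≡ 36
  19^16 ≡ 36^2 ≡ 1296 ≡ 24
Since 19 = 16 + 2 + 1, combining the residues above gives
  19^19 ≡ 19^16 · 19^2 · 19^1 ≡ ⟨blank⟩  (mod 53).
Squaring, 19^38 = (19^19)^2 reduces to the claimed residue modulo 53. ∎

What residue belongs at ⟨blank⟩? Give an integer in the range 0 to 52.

51

Multiply the listed residues: 24 · 43 · 19 = 1032 → 19608.
Reducing modulo 53: 19608 = 369·53 + 51, so 19^19 ≡ 51.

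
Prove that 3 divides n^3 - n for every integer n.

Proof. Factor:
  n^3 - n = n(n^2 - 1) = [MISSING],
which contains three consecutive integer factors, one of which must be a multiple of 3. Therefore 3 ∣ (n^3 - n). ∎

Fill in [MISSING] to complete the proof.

(n - 1)n(n + 1)

n(n^2 - 1) = n(n - 1)(n + 1) = (n - 1)n(n + 1).
These three factors are consecutive integers, so their product is divisible by 3.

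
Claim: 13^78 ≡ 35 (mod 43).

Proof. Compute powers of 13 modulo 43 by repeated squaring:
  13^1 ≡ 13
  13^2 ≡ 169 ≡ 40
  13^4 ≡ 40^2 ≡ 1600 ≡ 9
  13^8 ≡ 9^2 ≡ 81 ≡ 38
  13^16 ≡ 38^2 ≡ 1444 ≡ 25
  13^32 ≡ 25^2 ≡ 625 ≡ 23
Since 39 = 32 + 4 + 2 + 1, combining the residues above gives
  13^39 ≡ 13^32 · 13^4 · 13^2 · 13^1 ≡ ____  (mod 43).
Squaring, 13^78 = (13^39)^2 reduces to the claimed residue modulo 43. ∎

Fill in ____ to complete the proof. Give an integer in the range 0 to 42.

13^32 · 13^4 · 13^2 · 13^1 ≡ 23 · 9 · 40 · 13 = 107640.
107640 mod 43 = 11, so 13^39 ≡ 11 (mod 43).

11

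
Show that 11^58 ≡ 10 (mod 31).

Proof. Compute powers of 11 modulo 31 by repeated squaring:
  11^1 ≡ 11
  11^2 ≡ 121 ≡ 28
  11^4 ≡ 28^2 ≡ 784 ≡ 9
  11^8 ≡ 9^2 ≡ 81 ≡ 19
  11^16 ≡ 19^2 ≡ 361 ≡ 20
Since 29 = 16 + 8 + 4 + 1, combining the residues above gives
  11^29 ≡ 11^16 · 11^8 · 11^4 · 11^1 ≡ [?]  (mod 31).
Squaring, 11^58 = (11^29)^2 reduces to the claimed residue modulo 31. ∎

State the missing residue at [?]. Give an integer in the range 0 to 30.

11^16 · 11^8 · 11^4 · 11^1 ≡ 20 · 19 · 9 · 11 = 37620.
37620 mod 31 = 17, so 11^29 ≡ 17 (mod 31).

17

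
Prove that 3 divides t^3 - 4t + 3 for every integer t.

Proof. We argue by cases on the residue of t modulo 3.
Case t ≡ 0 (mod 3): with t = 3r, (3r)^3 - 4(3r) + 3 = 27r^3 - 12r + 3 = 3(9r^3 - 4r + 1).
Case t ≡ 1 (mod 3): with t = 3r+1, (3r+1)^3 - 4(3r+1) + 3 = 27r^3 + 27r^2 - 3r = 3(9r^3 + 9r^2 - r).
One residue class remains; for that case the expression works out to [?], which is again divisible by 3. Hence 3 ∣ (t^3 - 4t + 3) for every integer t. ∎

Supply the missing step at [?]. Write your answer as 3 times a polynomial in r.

The residues treated are {0, 1}, so the missing case is t ≡ 2 (mod 3); write t = 3r+2.
Then (3r+2)^3 - 4(3r+2) + 3 = 27r^3 + 54r^2 + 24r + 3 = 3(9r^3 + 18r^2 + 8r + 1).

3(9r^3 + 18r^2 + 8r + 1)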